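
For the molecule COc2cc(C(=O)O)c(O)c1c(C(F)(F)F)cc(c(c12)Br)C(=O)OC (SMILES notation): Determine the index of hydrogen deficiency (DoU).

Molecular formula: C15H10BrF3O6.
DoU = (2C + 2 + N − H − X) / 2, where X is the halogen count and O/S are ignored.
    = (2·15 + 2 + 0 − 10 − 4) / 2 = 18 / 2 = 9.

9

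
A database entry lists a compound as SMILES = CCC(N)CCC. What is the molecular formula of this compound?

Walk through each heavy atom and fill implicit hydrogens from standard valence (C 4, N 3, O 2, S 2, halogen 1):
  atom 1: C, bond orders sum to 1 (valence 4) → 3 H
  atom 2: C, bond orders sum to 2 (valence 4) → 2 H
  atom 3: C, bond orders sum to 3 (valence 4) → 1 H
  atom 4: N, bond orders sum to 1 (valence 3) → 2 H
  atom 5: C, bond orders sum to 2 (valence 4) → 2 H
  atom 6: C, bond orders sum to 2 (valence 4) → 2 H
  atom 7: C, bond orders sum to 1 (valence 4) → 3 H
Totals → C:6, H:15, N:1.
In Hill order: C6H15N.

C6H15N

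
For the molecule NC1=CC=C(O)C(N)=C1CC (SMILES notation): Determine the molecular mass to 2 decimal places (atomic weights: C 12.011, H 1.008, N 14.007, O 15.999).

152.20 g/mol

First, the molecular formula is C8H12N2O (counting implicit H from valence).
  C: 8 × 12.011 = 96.088
  H: 12 × 1.008 = 12.096
  N: 2 × 14.007 = 28.014
  O: 1 × 15.999 = 15.999
Sum: 8×12.011 + 12×1.008 + 2×14.007 + 1×15.999 = 152.197 → 152.20 g/mol.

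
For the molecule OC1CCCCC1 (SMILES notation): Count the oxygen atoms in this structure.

Scan the SMILES for O atoms (remember two-letter symbols like Cl and Br are single atoms).
Oxygen count: 1.

1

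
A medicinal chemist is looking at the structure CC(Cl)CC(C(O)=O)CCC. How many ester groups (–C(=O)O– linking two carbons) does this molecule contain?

Scan the SMILES for the ester motif — none present.
Groups that are present: 1 carboxylic acid.

0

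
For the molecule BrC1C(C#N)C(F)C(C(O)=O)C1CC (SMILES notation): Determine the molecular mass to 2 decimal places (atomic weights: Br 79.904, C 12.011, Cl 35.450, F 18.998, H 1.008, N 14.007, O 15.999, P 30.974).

First, the molecular formula is C9H11BrFNO2 (counting implicit H from valence).
  Br: 1 × 79.904 = 79.904
  C: 9 × 12.011 = 108.099
  F: 1 × 18.998 = 18.998
  H: 11 × 1.008 = 11.088
  N: 1 × 14.007 = 14.007
  O: 2 × 15.999 = 31.998
Sum: 1×79.904 + 9×12.011 + 1×18.998 + 11×1.008 + 1×14.007 + 2×15.999 = 264.094 → 264.09 g/mol.

264.09 g/mol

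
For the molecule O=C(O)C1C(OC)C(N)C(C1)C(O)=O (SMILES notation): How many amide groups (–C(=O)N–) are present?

0

Scan the SMILES for the amide motif — none present.
Groups that are present: 2 carboxylic acid, 1 ether, 1 primary amine.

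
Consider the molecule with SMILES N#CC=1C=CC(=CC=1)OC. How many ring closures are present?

1

In SMILES, each pair of matching ring-closure digits denotes one ring-closing bond; the number of such bonds equals the number of independent rings.
Ring-closure bonds here: 1.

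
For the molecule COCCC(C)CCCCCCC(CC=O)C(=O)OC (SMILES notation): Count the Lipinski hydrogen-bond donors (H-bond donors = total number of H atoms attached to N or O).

Donors: find every N or O and count the H atoms it carries.
  atom 2 (O): bond orders sum to 2 → 0 H
  atom 16 (O): bond orders sum to 2 → 0 H
  atom 18 (O): bond orders sum to 2 → 0 H
  atom 19 (O): bond orders sum to 2 → 0 H
Lipinski HBD = 0.

0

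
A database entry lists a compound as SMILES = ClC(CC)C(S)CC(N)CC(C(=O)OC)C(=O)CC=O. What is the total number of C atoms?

13

Count every carbon token in the SMILES (each C, including those in ring-closure positions and inside branches).
Carbon count: 13.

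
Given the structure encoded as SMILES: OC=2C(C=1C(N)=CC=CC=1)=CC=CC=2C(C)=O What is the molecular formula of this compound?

Walk through each heavy atom and fill implicit hydrogens from standard valence (C 4, N 3, O 2, S 2, halogen 1):
  atom 1: O, bond orders sum to 1 (valence 2) → 1 H
  atom 2: C, bond orders sum to 4 (valence 4) → 0 H
  atom 3: C, bond orders sum to 4 (valence 4) → 0 H
  atom 4: C, bond orders sum to 4 (valence 4) → 0 H
  atom 5: C, bond orders sum to 4 (valence 4) → 0 H
  atom 6: N, bond orders sum to 1 (valence 3) → 2 H
  atom 7: C, bond orders sum to 3 (valence 4) → 1 H
  atom 8: C, bond orders sum to 3 (valence 4) → 1 H
  atom 9: C, bond orders sum to 3 (valence 4) → 1 H
  atom 10: C, bond orders sum to 3 (valence 4) → 1 H
  atom 11: C, bond orders sum to 3 (valence 4) → 1 H
  atom 12: C, bond orders sum to 3 (valence 4) → 1 H
  atom 13: C, bond orders sum to 3 (valence 4) → 1 H
  atom 14: C, bond orders sum to 4 (valence 4) → 0 H
  atom 15: C, bond orders sum to 4 (valence 4) → 0 H
  atom 16: C, bond orders sum to 1 (valence 4) → 3 H
  atom 17: O, bond orders sum to 2 (valence 2) → 0 H
Totals → C:14, H:13, N:1, O:2.
In Hill order: C14H13NO2.

C14H13NO2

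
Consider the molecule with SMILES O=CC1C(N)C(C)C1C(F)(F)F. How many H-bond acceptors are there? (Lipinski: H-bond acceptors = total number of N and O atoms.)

N atoms: 1; O atoms: 1.
Lipinski HBA = 1 + 1 = 2.

2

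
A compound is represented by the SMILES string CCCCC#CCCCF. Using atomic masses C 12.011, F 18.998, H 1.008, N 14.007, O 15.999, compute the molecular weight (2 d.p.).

142.22 g/mol

First, the molecular formula is C9H15F (counting implicit H from valence).
  C: 9 × 12.011 = 108.099
  F: 1 × 18.998 = 18.998
  H: 15 × 1.008 = 15.120
Sum: 9×12.011 + 1×18.998 + 15×1.008 = 142.217 → 142.22 g/mol.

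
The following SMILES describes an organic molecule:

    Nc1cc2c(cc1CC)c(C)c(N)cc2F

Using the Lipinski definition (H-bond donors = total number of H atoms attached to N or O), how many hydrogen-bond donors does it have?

4

Donors: find every N or O and count the H atoms it carries.
  atom 1 (N): bond orders sum to 1 → 2 H
  atom 13 (N): bond orders sum to 1 → 2 H
Lipinski HBD = 4.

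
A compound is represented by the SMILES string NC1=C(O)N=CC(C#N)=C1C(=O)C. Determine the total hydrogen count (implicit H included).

7

Walk through each heavy atom and fill implicit hydrogens from standard valence (C 4, N 3, O 2, S 2, halogen 1):
  atom 1: N, bond orders sum to 1 (valence 3) → 2 H
  atom 2: C, bond orders sum to 4 (valence 4) → 0 H
  atom 3: C, bond orders sum to 4 (valence 4) → 0 H
  atom 4: O, bond orders sum to 1 (valence 2) → 1 H
  atom 5: N, bond orders sum to 3 (valence 3) → 0 H
  atom 6: C, bond orders sum to 3 (valence 4) → 1 H
  atom 7: C, bond orders sum to 4 (valence 4) → 0 H
  atom 8: C, bond orders sum to 4 (valence 4) → 0 H
  atom 9: N, bond orders sum to 3 (valence 3) → 0 H
  atom 10: C, bond orders sum to 4 (valence 4) → 0 H
  atom 11: C, bond orders sum to 4 (valence 4) → 0 H
  atom 12: O, bond orders sum to 2 (valence 2) → 0 H
  atom 13: C, bond orders sum to 1 (valence 4) → 3 H
Total hydrogens: 7.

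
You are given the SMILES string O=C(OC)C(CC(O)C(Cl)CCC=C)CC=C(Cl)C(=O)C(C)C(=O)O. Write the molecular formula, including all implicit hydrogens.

Walk through each heavy atom and fill implicit hydrogens from standard valence (C 4, N 3, O 2, S 2, halogen 1):
  atom 1: O, bond orders sum to 2 (valence 2) → 0 H
  atom 2: C, bond orders sum to 4 (valence 4) → 0 H
  atom 3: O, bond orders sum to 2 (valence 2) → 0 H
  atom 4: C, bond orders sum to 1 (valence 4) → 3 H
  atom 5: C, bond orders sum to 3 (valence 4) → 1 H
  atom 6: C, bond orders sum to 2 (valence 4) → 2 H
  atom 7: C, bond orders sum to 3 (valence 4) → 1 H
  atom 8: O, bond orders sum to 1 (valence 2) → 1 H
  atom 9: C, bond orders sum to 3 (valence 4) → 1 H
  atom 10: Cl (halogen, monovalent) → 0 H
  atom 11: C, bond orders sum to 2 (valence 4) → 2 H
  atom 12: C, bond orders sum to 2 (valence 4) → 2 H
  atom 13: C, bond orders sum to 3 (valence 4) → 1 H
  atom 14: C, bond orders sum to 2 (valence 4) → 2 H
  atom 15: C, bond orders sum to 2 (valence 4) → 2 H
  atom 16: C, bond orders sum to 3 (valence 4) → 1 H
  atom 17: C, bond orders sum to 4 (valence 4) → 0 H
  atom 18: Cl (halogen, monovalent) → 0 H
  atom 19: C, bond orders sum to 4 (valence 4) → 0 H
  atom 20: O, bond orders sum to 2 (valence 2) → 0 H
  atom 21: C, bond orders sum to 3 (valence 4) → 1 H
  atom 22: C, bond orders sum to 1 (valence 4) → 3 H
  atom 23: C, bond orders sum to 4 (valence 4) → 0 H
  atom 24: O, bond orders sum to 2 (valence 2) → 0 H
  atom 25: O, bond orders sum to 1 (valence 2) → 1 H
Totals → C:17, H:24, Cl:2, O:6.

C17H24Cl2O6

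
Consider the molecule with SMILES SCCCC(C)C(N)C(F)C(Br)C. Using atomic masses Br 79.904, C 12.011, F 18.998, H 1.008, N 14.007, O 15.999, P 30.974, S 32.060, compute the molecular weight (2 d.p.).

First, the molecular formula is C9H19BrFNS (counting implicit H from valence).
  Br: 1 × 79.904 = 79.904
  C: 9 × 12.011 = 108.099
  F: 1 × 18.998 = 18.998
  H: 19 × 1.008 = 19.152
  N: 1 × 14.007 = 14.007
  S: 1 × 32.060 = 32.060
Sum: 1×79.904 + 9×12.011 + 1×18.998 + 19×1.008 + 1×14.007 + 1×32.060 = 272.220 → 272.22 g/mol.

272.22 g/mol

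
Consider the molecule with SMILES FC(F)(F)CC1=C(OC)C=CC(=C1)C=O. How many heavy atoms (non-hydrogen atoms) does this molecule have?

15

Every atom symbol written in the SMILES (organic subset) is one heavy atom; implicit H are not written.
Heavy atoms by element → C:10, F:3, O:2.
Total: 15.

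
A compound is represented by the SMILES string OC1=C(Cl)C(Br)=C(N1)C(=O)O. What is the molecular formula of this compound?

Walk through each heavy atom and fill implicit hydrogens from standard valence (C 4, N 3, O 2, S 2, halogen 1):
  atom 1: O, bond orders sum to 1 (valence 2) → 1 H
  atom 2: C, bond orders sum to 4 (valence 4) → 0 H
  atom 3: C, bond orders sum to 4 (valence 4) → 0 H
  atom 4: Cl (halogen, monovalent) → 0 H
  atom 5: C, bond orders sum to 4 (valence 4) → 0 H
  atom 6: Br (halogen, monovalent) → 0 H
  atom 7: C, bond orders sum to 4 (valence 4) → 0 H
  atom 8: N, bond orders sum to 2 (valence 3) → 1 H
  atom 9: C, bond orders sum to 4 (valence 4) → 0 H
  atom 10: O, bond orders sum to 2 (valence 2) → 0 H
  atom 11: O, bond orders sum to 1 (valence 2) → 1 H
Totals → C:5, H:3, Br:1, Cl:1, N:1, O:3.

C5H3BrClNO3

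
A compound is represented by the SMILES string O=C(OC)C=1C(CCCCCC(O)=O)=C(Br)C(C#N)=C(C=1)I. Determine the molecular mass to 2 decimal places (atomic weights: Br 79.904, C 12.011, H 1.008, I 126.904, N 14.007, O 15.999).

First, the molecular formula is C15H15BrINO4 (counting implicit H from valence).
  Br: 1 × 79.904 = 79.904
  C: 15 × 12.011 = 180.165
  H: 15 × 1.008 = 15.120
  I: 1 × 126.904 = 126.904
  N: 1 × 14.007 = 14.007
  O: 4 × 15.999 = 63.996
Sum: 1×79.904 + 15×12.011 + 15×1.008 + 1×126.904 + 1×14.007 + 4×15.999 = 480.096 → 480.10 g/mol.

480.10 g/mol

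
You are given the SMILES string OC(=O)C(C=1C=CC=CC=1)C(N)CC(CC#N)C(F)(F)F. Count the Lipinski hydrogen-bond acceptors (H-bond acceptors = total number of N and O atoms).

4

N atoms: 2; O atoms: 2.
Lipinski HBA = 2 + 2 = 4.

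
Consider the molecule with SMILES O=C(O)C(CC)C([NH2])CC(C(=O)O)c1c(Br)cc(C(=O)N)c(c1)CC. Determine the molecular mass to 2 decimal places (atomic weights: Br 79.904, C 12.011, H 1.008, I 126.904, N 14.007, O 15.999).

First, the molecular formula is C17H23BrN2O5 (counting implicit H from valence).
  Br: 1 × 79.904 = 79.904
  C: 17 × 12.011 = 204.187
  H: 23 × 1.008 = 23.184
  N: 2 × 14.007 = 28.014
  O: 5 × 15.999 = 79.995
Sum: 1×79.904 + 17×12.011 + 23×1.008 + 2×14.007 + 5×15.999 = 415.284 → 415.28 g/mol.

415.28 g/mol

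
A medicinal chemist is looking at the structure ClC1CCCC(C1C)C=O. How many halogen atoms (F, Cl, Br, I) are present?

Halogen atoms appear at heavy-atom position 1 (1×Cl).
Other groups present: 1 aldehyde.
Halogen count: 1.

1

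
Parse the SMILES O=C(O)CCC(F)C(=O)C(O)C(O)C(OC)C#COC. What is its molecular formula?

C12H17FO7

Walk through each heavy atom and fill implicit hydrogens from standard valence (C 4, N 3, O 2, S 2, halogen 1):
  atom 1: O, bond orders sum to 2 (valence 2) → 0 H
  atom 2: C, bond orders sum to 4 (valence 4) → 0 H
  atom 3: O, bond orders sum to 1 (valence 2) → 1 H
  atom 4: C, bond orders sum to 2 (valence 4) → 2 H
  atom 5: C, bond orders sum to 2 (valence 4) → 2 H
  atom 6: C, bond orders sum to 3 (valence 4) → 1 H
  atom 7: F (halogen, monovalent) → 0 H
  atom 8: C, bond orders sum to 4 (valence 4) → 0 H
  atom 9: O, bond orders sum to 2 (valence 2) → 0 H
  atom 10: C, bond orders sum to 3 (valence 4) → 1 H
  atom 11: O, bond orders sum to 1 (valence 2) → 1 H
  atom 12: C, bond orders sum to 3 (valence 4) → 1 H
  atom 13: O, bond orders sum to 1 (valence 2) → 1 H
  atom 14: C, bond orders sum to 3 (valence 4) → 1 H
  atom 15: O, bond orders sum to 2 (valence 2) → 0 H
  atom 16: C, bond orders sum to 1 (valence 4) → 3 H
  atom 17: C, bond orders sum to 4 (valence 4) → 0 H
  atom 18: C, bond orders sum to 4 (valence 4) → 0 H
  atom 19: O, bond orders sum to 2 (valence 2) → 0 H
  atom 20: C, bond orders sum to 1 (valence 4) → 3 H
Totals → C:12, H:17, F:1, O:7.
In Hill order: C12H17FO7.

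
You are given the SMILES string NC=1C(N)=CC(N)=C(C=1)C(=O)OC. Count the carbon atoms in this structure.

Count every carbon token in the SMILES (each C, including those in ring-closure positions and inside branches).
Carbon count: 8.

8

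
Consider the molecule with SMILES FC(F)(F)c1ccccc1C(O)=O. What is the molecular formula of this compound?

Walk through each heavy atom and fill implicit hydrogens from standard valence (C 4, N 3, O 2, S 2, halogen 1); for lowercase aromatic atoms, an aromatic c carries 1 H when it has two neighbours and 0 H with three, and aromatic n carries 0 H:
  atom 1: F (halogen, monovalent) → 0 H
  atom 2: C, bond orders sum to 4 (valence 4) → 0 H
  atom 3: F (halogen, monovalent) → 0 H
  atom 4: F (halogen, monovalent) → 0 H
  atom 5: aromatic c, 3 neighbours → 0 H
  atom 6: aromatic c, 2 neighbours → 1 H
  atom 7: aromatic c, 2 neighbours → 1 H
  atom 8: aromatic c, 2 neighbours → 1 H
  atom 9: aromatic c, 2 neighbours → 1 H
  atom 10: aromatic c, 3 neighbours → 0 H
  atom 11: C, bond orders sum to 4 (valence 4) → 0 H
  atom 12: O, bond orders sum to 1 (valence 2) → 1 H
  atom 13: O, bond orders sum to 2 (valence 2) → 0 H
Totals → C:8, H:5, F:3, O:2.
In Hill order: C8H5F3O2.

C8H5F3O2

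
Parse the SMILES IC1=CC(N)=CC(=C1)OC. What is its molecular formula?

C7H8INO

Walk through each heavy atom and fill implicit hydrogens from standard valence (C 4, N 3, O 2, S 2, halogen 1):
  atom 1: I (halogen, monovalent) → 0 H
  atom 2: C, bond orders sum to 4 (valence 4) → 0 H
  atom 3: C, bond orders sum to 3 (valence 4) → 1 H
  atom 4: C, bond orders sum to 4 (valence 4) → 0 H
  atom 5: N, bond orders sum to 1 (valence 3) → 2 H
  atom 6: C, bond orders sum to 3 (valence 4) → 1 H
  atom 7: C, bond orders sum to 4 (valence 4) → 0 H
  atom 8: C, bond orders sum to 3 (valence 4) → 1 H
  atom 9: O, bond orders sum to 2 (valence 2) → 0 H
  atom 10: C, bond orders sum to 1 (valence 4) → 3 H
Totals → C:7, H:8, I:1, N:1, O:1.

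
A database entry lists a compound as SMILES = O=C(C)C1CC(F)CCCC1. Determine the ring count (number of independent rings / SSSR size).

In SMILES, each pair of matching ring-closure digits denotes one ring-closing bond; the number of such bonds equals the number of independent rings.
Ring-closure bonds here: 1.

1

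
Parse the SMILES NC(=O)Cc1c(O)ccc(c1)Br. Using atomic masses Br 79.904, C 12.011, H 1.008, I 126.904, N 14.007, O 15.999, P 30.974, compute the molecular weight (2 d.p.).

230.06 g/mol

First, the molecular formula is C8H8BrNO2 (counting implicit H from valence).
  Br: 1 × 79.904 = 79.904
  C: 8 × 12.011 = 96.088
  H: 8 × 1.008 = 8.064
  N: 1 × 14.007 = 14.007
  O: 2 × 15.999 = 31.998
Sum: 1×79.904 + 8×12.011 + 8×1.008 + 1×14.007 + 2×15.999 = 230.061 → 230.06 g/mol.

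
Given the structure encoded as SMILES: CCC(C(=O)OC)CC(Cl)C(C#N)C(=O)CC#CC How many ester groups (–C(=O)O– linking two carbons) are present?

The ester motif appears at heavy-atom position 4 in the SMILES.
Other groups present: 1 alkyne, 1 ketone, 1 nitrile.
Ester count: 1.

1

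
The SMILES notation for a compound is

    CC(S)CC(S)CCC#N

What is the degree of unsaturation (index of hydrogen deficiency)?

Molecular formula: C7H13NS2.
DoU = (2C + 2 + N − H − X) / 2, where X is the halogen count and O/S are ignored.
    = (2·7 + 2 + 1 − 13 − 0) / 2 = 4 / 2 = 2.

2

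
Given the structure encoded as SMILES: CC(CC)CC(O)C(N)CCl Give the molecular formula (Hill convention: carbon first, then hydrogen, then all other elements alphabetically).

Walk through each heavy atom and fill implicit hydrogens from standard valence (C 4, N 3, O 2, S 2, halogen 1):
  atom 1: C, bond orders sum to 1 (valence 4) → 3 H
  atom 2: C, bond orders sum to 3 (valence 4) → 1 H
  atom 3: C, bond orders sum to 2 (valence 4) → 2 H
  atom 4: C, bond orders sum to 1 (valence 4) → 3 H
  atom 5: C, bond orders sum to 2 (valence 4) → 2 H
  atom 6: C, bond orders sum to 3 (valence 4) → 1 H
  atom 7: O, bond orders sum to 1 (valence 2) → 1 H
  atom 8: C, bond orders sum to 3 (valence 4) → 1 H
  atom 9: N, bond orders sum to 1 (valence 3) → 2 H
  atom 10: C, bond orders sum to 2 (valence 4) → 2 H
  atom 11: Cl (halogen, monovalent) → 0 H
Totals → C:8, H:18, Cl:1, N:1, O:1.

C8H18ClNO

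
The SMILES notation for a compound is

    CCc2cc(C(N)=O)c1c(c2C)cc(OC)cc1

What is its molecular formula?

Walk through each heavy atom and fill implicit hydrogens from standard valence (C 4, N 3, O 2, S 2, halogen 1); for lowercase aromatic atoms, an aromatic c carries 1 H when it has two neighbours and 0 H with three, and aromatic n carries 0 H:
  atom 1: C, bond orders sum to 1 (valence 4) → 3 H
  atom 2: C, bond orders sum to 2 (valence 4) → 2 H
  atom 3: aromatic c, 3 neighbours → 0 H
  atom 4: aromatic c, 2 neighbours → 1 H
  atom 5: aromatic c, 3 neighbours → 0 H
  atom 6: C, bond orders sum to 4 (valence 4) → 0 H
  atom 7: N, bond orders sum to 1 (valence 3) → 2 H
  atom 8: O, bond orders sum to 2 (valence 2) → 0 H
  atom 9: aromatic c, 3 neighbours → 0 H
  atom 10: aromatic c, 3 neighbours → 0 H
  atom 11: aromatic c, 3 neighbours → 0 H
  atom 12: C, bond orders sum to 1 (valence 4) → 3 H
  atom 13: aromatic c, 2 neighbours → 1 H
  atom 14: aromatic c, 3 neighbours → 0 H
  atom 15: O, bond orders sum to 2 (valence 2) → 0 H
  atom 16: C, bond orders sum to 1 (valence 4) → 3 H
  atom 17: aromatic c, 2 neighbours → 1 H
  atom 18: aromatic c, 2 neighbours → 1 H
Totals → C:15, H:17, N:1, O:2.

C15H17NO2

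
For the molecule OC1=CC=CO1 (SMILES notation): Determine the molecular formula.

C4H4O2

Walk through each heavy atom and fill implicit hydrogens from standard valence (C 4, N 3, O 2, S 2, halogen 1):
  atom 1: O, bond orders sum to 1 (valence 2) → 1 H
  atom 2: C, bond orders sum to 4 (valence 4) → 0 H
  atom 3: C, bond orders sum to 3 (valence 4) → 1 H
  atom 4: C, bond orders sum to 3 (valence 4) → 1 H
  atom 5: C, bond orders sum to 3 (valence 4) → 1 H
  atom 6: O, bond orders sum to 2 (valence 2) → 0 H
Totals → C:4, H:4, O:2.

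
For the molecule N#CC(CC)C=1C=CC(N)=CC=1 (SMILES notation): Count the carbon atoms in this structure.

10

Count every carbon token in the SMILES (each C, including those in ring-closure positions and inside branches).
Carbon count: 10.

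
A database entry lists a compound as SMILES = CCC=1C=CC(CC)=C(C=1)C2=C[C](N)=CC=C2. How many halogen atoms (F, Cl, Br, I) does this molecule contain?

Scan the SMILES for the halogen motif — none present.
Groups that are present: 1 primary amine.

0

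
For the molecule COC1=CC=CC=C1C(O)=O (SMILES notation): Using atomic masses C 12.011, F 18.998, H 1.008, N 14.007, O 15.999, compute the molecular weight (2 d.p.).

152.15 g/mol

First, the molecular formula is C8H8O3 (counting implicit H from valence).
  C: 8 × 12.011 = 96.088
  H: 8 × 1.008 = 8.064
  O: 3 × 15.999 = 47.997
Sum: 8×12.011 + 8×1.008 + 3×15.999 = 152.149 → 152.15 g/mol.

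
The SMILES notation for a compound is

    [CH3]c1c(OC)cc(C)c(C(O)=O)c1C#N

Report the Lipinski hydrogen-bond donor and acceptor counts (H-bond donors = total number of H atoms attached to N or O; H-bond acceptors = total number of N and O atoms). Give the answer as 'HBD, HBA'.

1, 4

Donors: find every N or O and count the H atoms it carries.
  atom 4 (O): bond orders sum to 2 → 0 H
  atom 11 (O): bond orders sum to 1 → 1 H
  atom 12 (O): bond orders sum to 2 → 0 H
  atom 15 (N): bond orders sum to 3 → 0 H
Lipinski HBD = 1.
Acceptors: N atoms = 1, O atoms = 3 → HBA = 4.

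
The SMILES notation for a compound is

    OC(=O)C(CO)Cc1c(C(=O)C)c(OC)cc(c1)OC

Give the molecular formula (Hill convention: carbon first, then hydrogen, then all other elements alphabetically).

Walk through each heavy atom and fill implicit hydrogens from standard valence (C 4, N 3, O 2, S 2, halogen 1); for lowercase aromatic atoms, an aromatic c carries 1 H when it has two neighbours and 0 H with three, and aromatic n carries 0 H:
  atom 1: O, bond orders sum to 1 (valence 2) → 1 H
  atom 2: C, bond orders sum to 4 (valence 4) → 0 H
  atom 3: O, bond orders sum to 2 (valence 2) → 0 H
  atom 4: C, bond orders sum to 3 (valence 4) → 1 H
  atom 5: C, bond orders sum to 2 (valence 4) → 2 H
  atom 6: O, bond orders sum to 1 (valence 2) → 1 H
  atom 7: C, bond orders sum to 2 (valence 4) → 2 H
  atom 8: aromatic c, 3 neighbours → 0 H
  atom 9: aromatic c, 3 neighbours → 0 H
  atom 10: C, bond orders sum to 4 (valence 4) → 0 H
  atom 11: O, bond orders sum to 2 (valence 2) → 0 H
  atom 12: C, bond orders sum to 1 (valence 4) → 3 H
  atom 13: aromatic c, 3 neighbours → 0 H
  atom 14: O, bond orders sum to 2 (valence 2) → 0 H
  atom 15: C, bond orders sum to 1 (valence 4) → 3 H
  atom 16: aromatic c, 2 neighbours → 1 H
  atom 17: aromatic c, 3 neighbours → 0 H
  atom 18: aromatic c, 2 neighbours → 1 H
  atom 19: O, bond orders sum to 2 (valence 2) → 0 H
  atom 20: C, bond orders sum to 1 (valence 4) → 3 H
Totals → C:14, H:18, O:6.
In Hill order: C14H18O6.

C14H18O6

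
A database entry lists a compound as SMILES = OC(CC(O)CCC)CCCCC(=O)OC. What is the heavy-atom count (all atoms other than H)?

16

Every atom symbol written in the SMILES (organic subset) is one heavy atom; implicit H are not written.
Heavy atoms by element → C:12, O:4.
Total: 16.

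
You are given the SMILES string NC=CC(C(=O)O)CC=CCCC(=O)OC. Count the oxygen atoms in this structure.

Scan the SMILES for O atoms (remember two-letter symbols like Cl and Br are single atoms).
Oxygen count: 4.

4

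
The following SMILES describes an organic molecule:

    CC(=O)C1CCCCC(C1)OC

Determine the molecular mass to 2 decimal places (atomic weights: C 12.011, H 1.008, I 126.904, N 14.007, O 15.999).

170.25 g/mol

First, the molecular formula is C10H18O2 (counting implicit H from valence).
  C: 10 × 12.011 = 120.110
  H: 18 × 1.008 = 18.144
  O: 2 × 15.999 = 31.998
Sum: 10×12.011 + 18×1.008 + 2×15.999 = 170.252 → 170.25 g/mol.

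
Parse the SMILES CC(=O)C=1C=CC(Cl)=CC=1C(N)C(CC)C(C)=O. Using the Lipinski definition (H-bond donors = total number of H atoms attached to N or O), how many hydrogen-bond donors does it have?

Donors: find every N or O and count the H atoms it carries.
  atom 3 (O): bond orders sum to 2 → 0 H
  atom 12 (N): bond orders sum to 1 → 2 H
  atom 18 (O): bond orders sum to 2 → 0 H
Lipinski HBD = 2.

2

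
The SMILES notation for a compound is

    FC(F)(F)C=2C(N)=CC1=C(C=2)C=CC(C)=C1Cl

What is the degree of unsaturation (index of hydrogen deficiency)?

7

Degree of unsaturation = (number of rings) + (number of π bonds).
Ring closures in the SMILES: 2.
π bonds: 5 double bonds (each 1 DoU) → 5 DoU from unsaturation.
Total DoU = 2 + 5 = 7.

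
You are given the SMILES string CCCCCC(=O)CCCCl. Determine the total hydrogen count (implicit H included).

Walk through each heavy atom and fill implicit hydrogens from standard valence (C 4, N 3, O 2, S 2, halogen 1):
  atom 1: C, bond orders sum to 1 (valence 4) → 3 H
  atom 2: C, bond orders sum to 2 (valence 4) → 2 H
  atom 3: C, bond orders sum to 2 (valence 4) → 2 H
  atom 4: C, bond orders sum to 2 (valence 4) → 2 H
  atom 5: C, bond orders sum to 2 (valence 4) → 2 H
  atom 6: C, bond orders sum to 4 (valence 4) → 0 H
  atom 7: O, bond orders sum to 2 (valence 2) → 0 H
  atom 8: C, bond orders sum to 2 (valence 4) → 2 H
  atom 9: C, bond orders sum to 2 (valence 4) → 2 H
  atom 10: C, bond orders sum to 2 (valence 4) → 2 H
  atom 11: Cl (halogen, monovalent) → 0 H
Total hydrogens: 17.

17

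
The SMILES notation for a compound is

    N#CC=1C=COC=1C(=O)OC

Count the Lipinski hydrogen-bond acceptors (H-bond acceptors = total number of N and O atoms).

4

N atoms: 1; O atoms: 3.
Lipinski HBA = 1 + 3 = 4.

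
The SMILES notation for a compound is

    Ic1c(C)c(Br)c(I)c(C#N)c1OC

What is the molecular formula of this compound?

C9H6BrI2NO

Walk through each heavy atom and fill implicit hydrogens from standard valence (C 4, N 3, O 2, S 2, halogen 1); for lowercase aromatic atoms, an aromatic c carries 1 H when it has two neighbours and 0 H with three, and aromatic n carries 0 H:
  atom 1: I (halogen, monovalent) → 0 H
  atom 2: aromatic c, 3 neighbours → 0 H
  atom 3: aromatic c, 3 neighbours → 0 H
  atom 4: C, bond orders sum to 1 (valence 4) → 3 H
  atom 5: aromatic c, 3 neighbours → 0 H
  atom 6: Br (halogen, monovalent) → 0 H
  atom 7: aromatic c, 3 neighbours → 0 H
  atom 8: I (halogen, monovalent) → 0 H
  atom 9: aromatic c, 3 neighbours → 0 H
  atom 10: C, bond orders sum to 4 (valence 4) → 0 H
  atom 11: N, bond orders sum to 3 (valence 3) → 0 H
  atom 12: aromatic c, 3 neighbours → 0 H
  atom 13: O, bond orders sum to 2 (valence 2) → 0 H
  atom 14: C, bond orders sum to 1 (valence 4) → 3 H
Totals → C:9, H:6, Br:1, I:2, N:1, O:1.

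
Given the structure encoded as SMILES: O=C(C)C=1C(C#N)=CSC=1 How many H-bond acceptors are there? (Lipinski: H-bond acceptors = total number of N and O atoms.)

2

N atoms: 1; O atoms: 1.
Lipinski HBA = 1 + 1 = 2.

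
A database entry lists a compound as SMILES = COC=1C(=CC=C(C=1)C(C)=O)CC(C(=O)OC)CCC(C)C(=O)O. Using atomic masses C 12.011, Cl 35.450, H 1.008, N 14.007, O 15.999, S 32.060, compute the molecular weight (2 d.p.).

336.38 g/mol

First, the molecular formula is C18H24O6 (counting implicit H from valence).
  C: 18 × 12.011 = 216.198
  H: 24 × 1.008 = 24.192
  O: 6 × 15.999 = 95.994
Sum: 18×12.011 + 24×1.008 + 6×15.999 = 336.384 → 336.38 g/mol.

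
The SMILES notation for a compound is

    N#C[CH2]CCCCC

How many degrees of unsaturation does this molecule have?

2

Molecular formula: C7H13N.
DoU = (2C + 2 + N − H − X) / 2, where X is the halogen count and O/S are ignored.
    = (2·7 + 2 + 1 − 13 − 0) / 2 = 4 / 2 = 2.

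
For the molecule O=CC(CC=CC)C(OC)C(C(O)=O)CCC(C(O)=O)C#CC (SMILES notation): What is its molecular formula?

Walk through each heavy atom and fill implicit hydrogens from standard valence (C 4, N 3, O 2, S 2, halogen 1):
  atom 1: O, bond orders sum to 2 (valence 2) → 0 H
  atom 2: C, bond orders sum to 3 (valence 4) → 1 H
  atom 3: C, bond orders sum to 3 (valence 4) → 1 H
  atom 4: C, bond orders sum to 2 (valence 4) → 2 H
  atom 5: C, bond orders sum to 3 (valence 4) → 1 H
  atom 6: C, bond orders sum to 3 (valence 4) → 1 H
  atom 7: C, bond orders sum to 1 (valence 4) → 3 H
  atom 8: C, bond orders sum to 3 (valence 4) → 1 H
  atom 9: O, bond orders sum to 2 (valence 2) → 0 H
  atom 10: C, bond orders sum to 1 (valence 4) → 3 H
  atom 11: C, bond orders sum to 3 (valence 4) → 1 H
  atom 12: C, bond orders sum to 4 (valence 4) → 0 H
  atom 13: O, bond orders sum to 1 (valence 2) → 1 H
  atom 14: O, bond orders sum to 2 (valence 2) → 0 H
  atom 15: C, bond orders sum to 2 (valence 4) → 2 H
  atom 16: C, bond orders sum to 2 (valence 4) → 2 H
  atom 17: C, bond orders sum to 3 (valence 4) → 1 H
  atom 18: C, bond orders sum to 4 (valence 4) → 0 H
  atom 19: O, bond orders sum to 1 (valence 2) → 1 H
  atom 20: O, bond orders sum to 2 (valence 2) → 0 H
  atom 21: C, bond orders sum to 4 (valence 4) → 0 H
  atom 22: C, bond orders sum to 4 (valence 4) → 0 H
  atom 23: C, bond orders sum to 1 (valence 4) → 3 H
Totals → C:17, H:24, O:6.
In Hill order: C17H24O6.

C17H24O6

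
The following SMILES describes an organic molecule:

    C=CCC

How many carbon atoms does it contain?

Count every carbon token in the SMILES (each C, including those in ring-closure positions and inside branches).
Carbon count: 4.

4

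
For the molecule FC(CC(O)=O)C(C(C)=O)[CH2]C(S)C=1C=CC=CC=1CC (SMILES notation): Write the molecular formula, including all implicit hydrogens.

Walk through each heavy atom and fill implicit hydrogens from standard valence (C 4, N 3, O 2, S 2, halogen 1):
  atom 1: F (halogen, monovalent) → 0 H
  atom 2: C, bond orders sum to 3 (valence 4) → 1 H
  atom 3: C, bond orders sum to 2 (valence 4) → 2 H
  atom 4: C, bond orders sum to 4 (valence 4) → 0 H
  atom 5: O, bond orders sum to 1 (valence 2) → 1 H
  atom 6: O, bond orders sum to 2 (valence 2) → 0 H
  atom 7: C, bond orders sum to 3 (valence 4) → 1 H
  atom 8: C, bond orders sum to 4 (valence 4) → 0 H
  atom 9: C, bond orders sum to 1 (valence 4) → 3 H
  atom 10: O, bond orders sum to 2 (valence 2) → 0 H
  atom 11: C with explicit H count 2
  atom 12: C, bond orders sum to 3 (valence 4) → 1 H
  atom 13: S, bond orders sum to 1 (valence 2) → 1 H
  atom 14: C, bond orders sum to 4 (valence 4) → 0 H
  atom 15: C, bond orders sum to 3 (valence 4) → 1 H
  atom 16: C, bond orders sum to 3 (valence 4) → 1 H
  atom 17: C, bond orders sum to 3 (valence 4) → 1 H
  atom 18: C, bond orders sum to 3 (valence 4) → 1 H
  atom 19: C, bond orders sum to 4 (valence 4) → 0 H
  atom 20: C, bond orders sum to 2 (valence 4) → 2 H
  atom 21: C, bond orders sum to 1 (valence 4) → 3 H
Totals → C:16, H:21, F:1, O:3, S:1.
In Hill order: C16H21FO3S.

C16H21FO3S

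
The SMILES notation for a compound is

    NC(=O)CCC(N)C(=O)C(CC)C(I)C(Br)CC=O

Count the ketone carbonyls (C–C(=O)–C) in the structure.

The ketone motif appears at heavy-atom position 8 in the SMILES.
Other groups present: 1 aldehyde, 1 amide, 1 primary amine.
Ketone count: 1.

1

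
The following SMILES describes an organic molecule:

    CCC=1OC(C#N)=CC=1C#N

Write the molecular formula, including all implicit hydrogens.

C8H6N2O

Walk through each heavy atom and fill implicit hydrogens from standard valence (C 4, N 3, O 2, S 2, halogen 1):
  atom 1: C, bond orders sum to 1 (valence 4) → 3 H
  atom 2: C, bond orders sum to 2 (valence 4) → 2 H
  atom 3: C, bond orders sum to 4 (valence 4) → 0 H
  atom 4: O, bond orders sum to 2 (valence 2) → 0 H
  atom 5: C, bond orders sum to 4 (valence 4) → 0 H
  atom 6: C, bond orders sum to 4 (valence 4) → 0 H
  atom 7: N, bond orders sum to 3 (valence 3) → 0 H
  atom 8: C, bond orders sum to 3 (valence 4) → 1 H
  atom 9: C, bond orders sum to 4 (valence 4) → 0 H
  atom 10: C, bond orders sum to 4 (valence 4) → 0 H
  atom 11: N, bond orders sum to 3 (valence 3) → 0 H
Totals → C:8, H:6, N:2, O:1.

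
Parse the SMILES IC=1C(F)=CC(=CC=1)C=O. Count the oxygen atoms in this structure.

Scan the SMILES for O atoms (remember two-letter symbols like Cl and Br are single atoms).
Oxygen count: 1.

1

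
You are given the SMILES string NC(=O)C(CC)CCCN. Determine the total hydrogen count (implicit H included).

Walk through each heavy atom and fill implicit hydrogens from standard valence (C 4, N 3, O 2, S 2, halogen 1):
  atom 1: N, bond orders sum to 1 (valence 3) → 2 H
  atom 2: C, bond orders sum to 4 (valence 4) → 0 H
  atom 3: O, bond orders sum to 2 (valence 2) → 0 H
  atom 4: C, bond orders sum to 3 (valence 4) → 1 H
  atom 5: C, bond orders sum to 2 (valence 4) → 2 H
  atom 6: C, bond orders sum to 1 (valence 4) → 3 H
  atom 7: C, bond orders sum to 2 (valence 4) → 2 H
  atom 8: C, bond orders sum to 2 (valence 4) → 2 H
  atom 9: C, bond orders sum to 2 (valence 4) → 2 H
  atom 10: N, bond orders sum to 1 (valence 3) → 2 H
Total hydrogens: 16.

16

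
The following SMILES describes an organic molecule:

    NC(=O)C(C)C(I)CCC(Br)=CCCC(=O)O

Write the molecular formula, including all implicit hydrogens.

C11H17BrINO3

Walk through each heavy atom and fill implicit hydrogens from standard valence (C 4, N 3, O 2, S 2, halogen 1):
  atom 1: N, bond orders sum to 1 (valence 3) → 2 H
  atom 2: C, bond orders sum to 4 (valence 4) → 0 H
  atom 3: O, bond orders sum to 2 (valence 2) → 0 H
  atom 4: C, bond orders sum to 3 (valence 4) → 1 H
  atom 5: C, bond orders sum to 1 (valence 4) → 3 H
  atom 6: C, bond orders sum to 3 (valence 4) → 1 H
  atom 7: I (halogen, monovalent) → 0 H
  atom 8: C, bond orders sum to 2 (valence 4) → 2 H
  atom 9: C, bond orders sum to 2 (valence 4) → 2 H
  atom 10: C, bond orders sum to 4 (valence 4) → 0 H
  atom 11: Br (halogen, monovalent) → 0 H
  atom 12: C, bond orders sum to 3 (valence 4) → 1 H
  atom 13: C, bond orders sum to 2 (valence 4) → 2 H
  atom 14: C, bond orders sum to 2 (valence 4) → 2 H
  atom 15: C, bond orders sum to 4 (valence 4) → 0 H
  atom 16: O, bond orders sum to 2 (valence 2) → 0 H
  atom 17: O, bond orders sum to 1 (valence 2) → 1 H
Totals → C:11, H:17, Br:1, I:1, N:1, O:3.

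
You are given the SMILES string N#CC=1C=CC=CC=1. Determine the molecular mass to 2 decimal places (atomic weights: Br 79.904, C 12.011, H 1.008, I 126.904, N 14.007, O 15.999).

103.12 g/mol

First, the molecular formula is C7H5N (counting implicit H from valence).
  C: 7 × 12.011 = 84.077
  H: 5 × 1.008 = 5.040
  N: 1 × 14.007 = 14.007
Sum: 7×12.011 + 5×1.008 + 1×14.007 = 103.124 → 103.12 g/mol.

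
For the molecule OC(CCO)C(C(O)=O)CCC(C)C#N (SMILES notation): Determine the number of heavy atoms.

15

Every atom symbol written in the SMILES (organic subset) is one heavy atom; implicit H are not written.
Heavy atoms by element → C:10, N:1, O:4.
Total: 15.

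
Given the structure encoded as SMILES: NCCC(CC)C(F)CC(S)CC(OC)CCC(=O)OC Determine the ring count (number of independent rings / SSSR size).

In SMILES, each pair of matching ring-closure digits denotes one ring-closing bond; the number of such bonds equals the number of independent rings.
Ring-closure bonds here: 0.

0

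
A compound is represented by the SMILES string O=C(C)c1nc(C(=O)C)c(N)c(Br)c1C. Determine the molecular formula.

C10H11BrN2O2

Walk through each heavy atom and fill implicit hydrogens from standard valence (C 4, N 3, O 2, S 2, halogen 1); for lowercase aromatic atoms, an aromatic c carries 1 H when it has two neighbours and 0 H with three, and aromatic n carries 0 H:
  atom 1: O, bond orders sum to 2 (valence 2) → 0 H
  atom 2: C, bond orders sum to 4 (valence 4) → 0 H
  atom 3: C, bond orders sum to 1 (valence 4) → 3 H
  atom 4: aromatic c, 3 neighbours → 0 H
  atom 5: aromatic n, 2 neighbours → 0 H
  atom 6: aromatic c, 3 neighbours → 0 H
  atom 7: C, bond orders sum to 4 (valence 4) → 0 H
  atom 8: O, bond orders sum to 2 (valence 2) → 0 H
  atom 9: C, bond orders sum to 1 (valence 4) → 3 H
  atom 10: aromatic c, 3 neighbours → 0 H
  atom 11: N, bond orders sum to 1 (valence 3) → 2 H
  atom 12: aromatic c, 3 neighbours → 0 H
  atom 13: Br (halogen, monovalent) → 0 H
  atom 14: aromatic c, 3 neighbours → 0 H
  atom 15: C, bond orders sum to 1 (valence 4) → 3 H
Totals → C:10, H:11, Br:1, N:2, O:2.
In Hill order: C10H11BrN2O2.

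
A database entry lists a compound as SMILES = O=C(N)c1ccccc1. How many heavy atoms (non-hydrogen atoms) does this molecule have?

9

Every atom symbol written in the SMILES (organic subset) is one heavy atom; implicit H are not written.
Heavy atoms by element → C:7, N:1, O:1.
Total: 9.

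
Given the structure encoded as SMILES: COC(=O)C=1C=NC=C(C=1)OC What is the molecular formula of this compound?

Walk through each heavy atom and fill implicit hydrogens from standard valence (C 4, N 3, O 2, S 2, halogen 1):
  atom 1: C, bond orders sum to 1 (valence 4) → 3 H
  atom 2: O, bond orders sum to 2 (valence 2) → 0 H
  atom 3: C, bond orders sum to 4 (valence 4) → 0 H
  atom 4: O, bond orders sum to 2 (valence 2) → 0 H
  atom 5: C, bond orders sum to 4 (valence 4) → 0 H
  atom 6: C, bond orders sum to 3 (valence 4) → 1 H
  atom 7: N, bond orders sum to 3 (valence 3) → 0 H
  atom 8: C, bond orders sum to 3 (valence 4) → 1 H
  atom 9: C, bond orders sum to 4 (valence 4) → 0 H
  atom 10: C, bond orders sum to 3 (valence 4) → 1 H
  atom 11: O, bond orders sum to 2 (valence 2) → 0 H
  atom 12: C, bond orders sum to 1 (valence 4) → 3 H
Totals → C:8, H:9, N:1, O:3.

C8H9NO3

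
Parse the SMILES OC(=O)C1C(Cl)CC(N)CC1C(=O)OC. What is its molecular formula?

Walk through each heavy atom and fill implicit hydrogens from standard valence (C 4, N 3, O 2, S 2, halogen 1):
  atom 1: O, bond orders sum to 1 (valence 2) → 1 H
  atom 2: C, bond orders sum to 4 (valence 4) → 0 H
  atom 3: O, bond orders sum to 2 (valence 2) → 0 H
  atom 4: C, bond orders sum to 3 (valence 4) → 1 H
  atom 5: C, bond orders sum to 3 (valence 4) → 1 H
  atom 6: Cl (halogen, monovalent) → 0 H
  atom 7: C, bond orders sum to 2 (valence 4) → 2 H
  atom 8: C, bond orders sum to 3 (valence 4) → 1 H
  atom 9: N, bond orders sum to 1 (valence 3) → 2 H
  atom 10: C, bond orders sum to 2 (valence 4) → 2 H
  atom 11: C, bond orders sum to 3 (valence 4) → 1 H
  atom 12: C, bond orders sum to 4 (valence 4) → 0 H
  atom 13: O, bond orders sum to 2 (valence 2) → 0 H
  atom 14: O, bond orders sum to 2 (valence 2) → 0 H
  atom 15: C, bond orders sum to 1 (valence 4) → 3 H
Totals → C:9, H:14, Cl:1, N:1, O:4.
In Hill order: C9H14ClNO4.

C9H14ClNO4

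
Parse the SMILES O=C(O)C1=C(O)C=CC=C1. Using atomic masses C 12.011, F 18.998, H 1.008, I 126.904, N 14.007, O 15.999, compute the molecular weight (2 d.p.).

138.12 g/mol

First, the molecular formula is C7H6O3 (counting implicit H from valence).
  C: 7 × 12.011 = 84.077
  H: 6 × 1.008 = 6.048
  O: 3 × 15.999 = 47.997
Sum: 7×12.011 + 6×1.008 + 3×15.999 = 138.122 → 138.12 g/mol.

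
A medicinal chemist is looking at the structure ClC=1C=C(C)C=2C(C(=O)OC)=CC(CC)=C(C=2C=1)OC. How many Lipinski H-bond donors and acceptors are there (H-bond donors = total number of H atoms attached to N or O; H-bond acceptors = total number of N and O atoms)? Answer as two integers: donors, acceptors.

Donors: find every N or O and count the H atoms it carries.
  atom 9 (O): bond orders sum to 2 → 0 H
  atom 10 (O): bond orders sum to 2 → 0 H
  atom 19 (O): bond orders sum to 2 → 0 H
Lipinski HBD = 0.
Acceptors: N atoms = 0, O atoms = 3 → HBA = 3.

0, 3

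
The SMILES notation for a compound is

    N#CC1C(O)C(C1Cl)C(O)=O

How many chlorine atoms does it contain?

Scan the SMILES for Cl atoms (remember two-letter symbols like Cl and Br are single atoms).
Chlorine count: 1.

1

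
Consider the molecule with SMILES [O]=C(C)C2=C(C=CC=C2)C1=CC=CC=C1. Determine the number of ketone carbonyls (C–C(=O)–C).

1

The ketone motif appears at heavy-atom position 2 in the SMILES.
Ketone count: 1.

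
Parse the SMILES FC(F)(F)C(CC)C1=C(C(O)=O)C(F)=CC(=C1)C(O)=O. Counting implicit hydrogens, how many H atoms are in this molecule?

10

Walk through each heavy atom and fill implicit hydrogens from standard valence (C 4, N 3, O 2, S 2, halogen 1):
  atom 1: F (halogen, monovalent) → 0 H
  atom 2: C, bond orders sum to 4 (valence 4) → 0 H
  atom 3: F (halogen, monovalent) → 0 H
  atom 4: F (halogen, monovalent) → 0 H
  atom 5: C, bond orders sum to 3 (valence 4) → 1 H
  atom 6: C, bond orders sum to 2 (valence 4) → 2 H
  atom 7: C, bond orders sum to 1 (valence 4) → 3 H
  atom 8: C, bond orders sum to 4 (valence 4) → 0 H
  atom 9: C, bond orders sum to 4 (valence 4) → 0 H
  atom 10: C, bond orders sum to 4 (valence 4) → 0 H
  atom 11: O, bond orders sum to 1 (valence 2) → 1 H
  atom 12: O, bond orders sum to 2 (valence 2) → 0 H
  atom 13: C, bond orders sum to 4 (valence 4) → 0 H
  atom 14: F (halogen, monovalent) → 0 H
  atom 15: C, bond orders sum to 3 (valence 4) → 1 H
  atom 16: C, bond orders sum to 4 (valence 4) → 0 H
  atom 17: C, bond orders sum to 3 (valence 4) → 1 H
  atom 18: C, bond orders sum to 4 (valence 4) → 0 H
  atom 19: O, bond orders sum to 1 (valence 2) → 1 H
  atom 20: O, bond orders sum to 2 (valence 2) → 0 H
Total hydrogens: 10.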